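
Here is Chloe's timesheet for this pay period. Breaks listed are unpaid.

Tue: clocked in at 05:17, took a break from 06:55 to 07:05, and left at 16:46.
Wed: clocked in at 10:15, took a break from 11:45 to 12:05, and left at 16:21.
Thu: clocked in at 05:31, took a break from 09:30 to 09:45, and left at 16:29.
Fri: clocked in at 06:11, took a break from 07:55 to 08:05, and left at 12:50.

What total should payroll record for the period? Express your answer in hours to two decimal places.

Tue: 05:17–16:46 = 11 h 29 min; less 10 min break → 11 h 19 min
Wed: 10:15–16:21 = 6 h 6 min; less 20 min break → 5 h 46 min
Thu: 05:31–16:29 = 10 h 58 min; less 15 min break → 10 h 43 min
Fri: 06:11–12:50 = 6 h 39 min; less 10 min break → 6 h 29 min
Total: 11 h 19 min + 5 h 46 min + 10 h 43 min + 6 h 29 min = 34 h 17 min.

34.28 hours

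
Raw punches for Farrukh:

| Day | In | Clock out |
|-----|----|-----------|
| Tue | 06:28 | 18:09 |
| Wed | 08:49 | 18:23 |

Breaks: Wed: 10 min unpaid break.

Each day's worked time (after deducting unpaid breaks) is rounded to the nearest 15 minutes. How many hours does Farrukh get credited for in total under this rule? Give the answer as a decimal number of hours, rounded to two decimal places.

21.25 hours

Tue: 06:28–18:09 = 11 h 41 min → rounds to 11 h 45 min
Wed: 08:49–18:23 = 9 h 34 min − 10 min = 9 h 24 min → rounds to 9 h 30 min
Total credited: 21 h 15 min.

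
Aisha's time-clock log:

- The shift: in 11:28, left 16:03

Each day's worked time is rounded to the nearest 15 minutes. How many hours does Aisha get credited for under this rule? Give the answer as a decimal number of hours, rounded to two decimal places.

The shift: 11:28–16:03 = 4 h 35 min → rounds to 4 h 30 min

4.50 hours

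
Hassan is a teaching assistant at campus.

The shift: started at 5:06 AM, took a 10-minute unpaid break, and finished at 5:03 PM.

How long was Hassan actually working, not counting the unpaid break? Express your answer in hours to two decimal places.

11.78 hours

The shift: 5:06 AM–5:03 PM = 11 h 57 min; less 10 min break → 11 h 47 min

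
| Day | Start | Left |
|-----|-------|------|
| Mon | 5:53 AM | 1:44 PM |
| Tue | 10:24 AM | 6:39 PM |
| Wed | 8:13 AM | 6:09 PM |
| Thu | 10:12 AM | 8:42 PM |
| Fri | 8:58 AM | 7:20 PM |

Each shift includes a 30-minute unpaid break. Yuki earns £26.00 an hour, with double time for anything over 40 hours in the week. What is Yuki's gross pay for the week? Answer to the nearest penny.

Mon: 5:53 AM–1:44 PM = 7 h 51 min; less 30 min break → 7 h 21 min
Tue: 10:24 AM–6:39 PM = 8 h 15 min; less 30 min break → 7 h 45 min
Wed: 8:13 AM–6:09 PM = 9 h 56 min; less 30 min break → 9 h 26 min
Thu: 10:12 AM–8:42 PM = 10 h 30 min; less 30 min break → 10 h 0 min
Fri: 8:58 AM–7:20 PM = 10 h 22 min; less 30 min break → 9 h 52 min
Total worked: 44 h 24 min = 2664 min.
Regular 40 h 0 min = 2400 min at £26.00/h; overtime 4 h 24 min = 264 min at £52.00/h.
Pay = (2400 × £26.00 + 264 × £52.00) ÷ 60 = £1268.80.

£1268.80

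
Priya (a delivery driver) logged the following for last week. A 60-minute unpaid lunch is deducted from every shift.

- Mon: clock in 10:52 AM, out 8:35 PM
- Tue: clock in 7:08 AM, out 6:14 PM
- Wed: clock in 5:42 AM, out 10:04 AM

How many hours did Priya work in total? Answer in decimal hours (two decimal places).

Mon: 10:52 AM–8:35 PM = 9 h 43 min; less 60 min break → 8 h 43 min
Tue: 7:08 AM–6:14 PM = 11 h 6 min; less 60 min break → 10 h 6 min
Wed: 5:42 AM–10:04 AM = 4 h 22 min; less 60 min break → 3 h 22 min
Total: 8 h 43 min + 10 h 6 min + 3 h 22 min = 22 h 11 min.

22.18 hours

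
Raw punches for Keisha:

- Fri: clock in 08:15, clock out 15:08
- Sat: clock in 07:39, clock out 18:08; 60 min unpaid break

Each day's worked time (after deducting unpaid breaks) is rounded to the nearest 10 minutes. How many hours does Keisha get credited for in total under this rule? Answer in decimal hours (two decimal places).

16.33 hours

Fri: 08:15–15:08 = 6 h 53 min → rounds to 6 h 50 min
Sat: 07:39–18:08 = 10 h 29 min − 60 min = 9 h 29 min → rounds to 9 h 30 min
Total credited: 16 h 20 min.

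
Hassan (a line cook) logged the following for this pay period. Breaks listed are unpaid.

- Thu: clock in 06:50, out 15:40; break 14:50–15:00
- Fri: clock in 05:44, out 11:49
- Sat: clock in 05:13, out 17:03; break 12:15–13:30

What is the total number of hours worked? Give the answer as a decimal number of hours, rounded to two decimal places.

25.33 hours

Thu: 06:50–15:40 = 8 h 50 min; less 10 min break → 8 h 40 min
Fri: 05:44–11:49 = 6 h 5 min
Sat: 05:13–17:03 = 11 h 50 min; less 75 min break → 10 h 35 min
Total: 8 h 40 min + 6 h 5 min + 10 h 35 min = 25 h 20 min.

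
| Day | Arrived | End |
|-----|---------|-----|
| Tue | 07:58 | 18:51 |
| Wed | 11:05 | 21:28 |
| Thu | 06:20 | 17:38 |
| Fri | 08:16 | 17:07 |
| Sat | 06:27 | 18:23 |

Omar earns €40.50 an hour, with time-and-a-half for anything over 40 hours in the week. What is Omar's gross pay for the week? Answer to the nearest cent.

Tue: 07:58–18:51 = 10 h 53 min
Wed: 11:05–21:28 = 10 h 23 min
Thu: 06:20–17:38 = 11 h 18 min
Fri: 08:16–17:07 = 8 h 51 min
Sat: 06:27–18:23 = 11 h 56 min
Total worked: 53 h 21 min = 3201 min.
Regular 40 h 0 min = 2400 min at €40.50/h; overtime 13 h 21 min = 801 min at €60.75/h.
Pay = (2400 × €40.50 + 801 × €60.75) ÷ 60 = €2431.01.

€2431.01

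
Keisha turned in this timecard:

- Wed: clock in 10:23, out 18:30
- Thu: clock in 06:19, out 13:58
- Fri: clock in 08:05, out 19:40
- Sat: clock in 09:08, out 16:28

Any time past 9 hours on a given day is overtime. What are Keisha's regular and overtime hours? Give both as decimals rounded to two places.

Wed: 10:23–18:30 = 8 h 7 min
Thu: 06:19–13:58 = 7 h 39 min
Fri: 08:05–19:40 = 11 h 35 min
Sat: 09:08–16:28 = 7 h 20 min
Wed reg 8 h 7 min / OT 0 h 0 min; Thu reg 7 h 39 min / OT 0 h 0 min; Fri reg 9 h 0 min / OT 2 h 35 min; Sat reg 7 h 20 min / OT 0 h 0 min.
Totals: regular 32 h 6 min, overtime 2 h 35 min.

Regular 32.10 hours, overtime 2.58 hours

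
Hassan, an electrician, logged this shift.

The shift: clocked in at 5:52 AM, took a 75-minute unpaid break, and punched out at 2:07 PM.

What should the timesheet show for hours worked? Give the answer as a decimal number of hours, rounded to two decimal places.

7.00 hours

The shift: 5:52 AM–2:07 PM = 8 h 15 min; less 75 min break → 7 h 0 min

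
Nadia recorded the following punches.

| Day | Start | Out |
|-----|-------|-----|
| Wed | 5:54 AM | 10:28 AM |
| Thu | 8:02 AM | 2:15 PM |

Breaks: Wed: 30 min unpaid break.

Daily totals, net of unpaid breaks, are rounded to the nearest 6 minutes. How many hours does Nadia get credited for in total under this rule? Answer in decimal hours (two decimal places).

10.30 hours

Wed: 5:54 AM–10:28 AM = 4 h 34 min − 30 min = 4 h 4 min → rounds to 4 h 6 min
Thu: 8:02 AM–2:15 PM = 6 h 13 min → rounds to 6 h 12 min
Total credited: 10 h 18 min.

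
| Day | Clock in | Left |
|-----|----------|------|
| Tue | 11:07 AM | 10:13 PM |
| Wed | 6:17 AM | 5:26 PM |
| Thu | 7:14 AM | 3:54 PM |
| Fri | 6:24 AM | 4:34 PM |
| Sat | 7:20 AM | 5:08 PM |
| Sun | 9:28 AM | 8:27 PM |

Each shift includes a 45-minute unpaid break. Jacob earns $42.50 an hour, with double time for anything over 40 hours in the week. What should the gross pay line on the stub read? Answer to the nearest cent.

$3176.17

Tue: 11:07 AM–10:13 PM = 11 h 6 min; less 45 min break → 10 h 21 min
Wed: 6:17 AM–5:26 PM = 11 h 9 min; less 45 min break → 10 h 24 min
Thu: 7:14 AM–3:54 PM = 8 h 40 min; less 45 min break → 7 h 55 min
Fri: 6:24 AM–4:34 PM = 10 h 10 min; less 45 min break → 9 h 25 min
Sat: 7:20 AM–5:08 PM = 9 h 48 min; less 45 min break → 9 h 3 min
Sun: 9:28 AM–8:27 PM = 10 h 59 min; less 45 min break → 10 h 14 min
Total worked: 57 h 22 min = 3442 min.
Regular 40 h 0 min = 2400 min at $42.50/h; overtime 17 h 22 min = 1042 min at $85.00/h.
Pay = (2400 × $42.50 + 1042 × $85.00) ÷ 60 = $3176.17.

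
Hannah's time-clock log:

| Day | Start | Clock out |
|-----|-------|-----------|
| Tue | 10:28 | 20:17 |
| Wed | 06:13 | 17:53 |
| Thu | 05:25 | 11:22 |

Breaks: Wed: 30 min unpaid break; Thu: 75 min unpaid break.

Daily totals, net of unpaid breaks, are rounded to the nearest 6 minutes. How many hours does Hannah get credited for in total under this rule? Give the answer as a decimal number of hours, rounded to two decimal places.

Tue: 10:28–20:17 = 9 h 49 min → rounds to 9 h 48 min
Wed: 06:13–17:53 = 11 h 40 min − 30 min = 11 h 10 min → rounds to 11 h 12 min
Thu: 05:25–11:22 = 5 h 57 min − 75 min = 4 h 42 min → rounds to 4 h 42 min
Total credited: 25 h 42 min.

25.70 hours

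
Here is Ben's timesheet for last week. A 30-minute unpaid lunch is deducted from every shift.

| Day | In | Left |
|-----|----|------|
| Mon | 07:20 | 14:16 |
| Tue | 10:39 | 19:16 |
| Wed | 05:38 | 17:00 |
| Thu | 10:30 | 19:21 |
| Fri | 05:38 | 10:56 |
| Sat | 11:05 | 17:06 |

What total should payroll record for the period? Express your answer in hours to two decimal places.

44.08 hours

Mon: 07:20–14:16 = 6 h 56 min; less 30 min break → 6 h 26 min
Tue: 10:39–19:16 = 8 h 37 min; less 30 min break → 8 h 7 min
Wed: 05:38–17:00 = 11 h 22 min; less 30 min break → 10 h 52 min
Thu: 10:30–19:21 = 8 h 51 min; less 30 min break → 8 h 21 min
Fri: 05:38–10:56 = 5 h 18 min; less 30 min break → 4 h 48 min
Sat: 11:05–17:06 = 6 h 1 min; less 30 min break → 5 h 31 min
Total: 6 h 26 min + 8 h 7 min + 10 h 52 min + 8 h 21 min + 4 h 48 min + 5 h 31 min = 44 h 5 min.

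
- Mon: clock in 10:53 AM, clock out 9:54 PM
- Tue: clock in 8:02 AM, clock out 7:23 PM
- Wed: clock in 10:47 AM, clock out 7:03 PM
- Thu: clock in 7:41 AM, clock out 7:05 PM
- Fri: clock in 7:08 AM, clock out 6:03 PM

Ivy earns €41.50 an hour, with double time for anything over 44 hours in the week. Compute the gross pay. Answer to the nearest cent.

Mon: 10:53 AM–9:54 PM = 11 h 1 min
Tue: 8:02 AM–7:23 PM = 11 h 21 min
Wed: 10:47 AM–7:03 PM = 8 h 16 min
Thu: 7:41 AM–7:05 PM = 11 h 24 min
Fri: 7:08 AM–6:03 PM = 10 h 55 min
Total worked: 52 h 57 min = 3177 min.
Regular 44 h 0 min = 2640 min at €41.50/h; overtime 8 h 57 min = 537 min at €83.00/h.
Pay = (2640 × €41.50 + 537 × €83.00) ÷ 60 = €2568.85.

€2568.85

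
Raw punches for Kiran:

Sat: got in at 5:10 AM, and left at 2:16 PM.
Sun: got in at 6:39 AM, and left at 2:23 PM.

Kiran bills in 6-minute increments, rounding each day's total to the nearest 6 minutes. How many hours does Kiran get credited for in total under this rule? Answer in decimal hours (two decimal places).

Sat: 5:10 AM–2:16 PM = 9 h 6 min → rounds to 9 h 6 min
Sun: 6:39 AM–2:23 PM = 7 h 44 min → rounds to 7 h 42 min
Total credited: 16 h 48 min.

16.80 hours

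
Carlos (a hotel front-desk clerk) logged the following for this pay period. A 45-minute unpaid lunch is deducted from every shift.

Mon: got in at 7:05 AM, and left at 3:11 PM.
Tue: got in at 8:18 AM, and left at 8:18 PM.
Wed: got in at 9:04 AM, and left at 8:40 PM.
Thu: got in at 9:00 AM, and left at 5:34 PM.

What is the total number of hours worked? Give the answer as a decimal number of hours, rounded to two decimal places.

Mon: 7:05 AM–3:11 PM = 8 h 6 min; less 45 min break → 7 h 21 min
Tue: 8:18 AM–8:18 PM = 12 h 0 min; less 45 min break → 11 h 15 min
Wed: 9:04 AM–8:40 PM = 11 h 36 min; less 45 min break → 10 h 51 min
Thu: 9:00 AM–5:34 PM = 8 h 34 min; less 45 min break → 7 h 49 min
Total: 7 h 21 min + 11 h 15 min + 10 h 51 min + 7 h 49 min = 37 h 16 min.

37.27 hours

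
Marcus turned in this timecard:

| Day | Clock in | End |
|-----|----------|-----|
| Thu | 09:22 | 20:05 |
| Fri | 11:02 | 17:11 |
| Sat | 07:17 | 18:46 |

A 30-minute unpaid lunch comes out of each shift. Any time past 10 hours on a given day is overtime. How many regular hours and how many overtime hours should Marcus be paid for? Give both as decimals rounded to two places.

Regular 25.65 hours, overtime 1.20 hours

Thu: 09:22–20:05 = 10 h 43 min; less 30 min break → 10 h 13 min
Fri: 11:02–17:11 = 6 h 9 min; less 30 min break → 5 h 39 min
Sat: 07:17–18:46 = 11 h 29 min; less 30 min break → 10 h 59 min
Thu reg 10 h 0 min / OT 0 h 13 min; Fri reg 5 h 39 min / OT 0 h 0 min; Sat reg 10 h 0 min / OT 0 h 59 min.
Totals: regular 25 h 39 min, overtime 1 h 12 min.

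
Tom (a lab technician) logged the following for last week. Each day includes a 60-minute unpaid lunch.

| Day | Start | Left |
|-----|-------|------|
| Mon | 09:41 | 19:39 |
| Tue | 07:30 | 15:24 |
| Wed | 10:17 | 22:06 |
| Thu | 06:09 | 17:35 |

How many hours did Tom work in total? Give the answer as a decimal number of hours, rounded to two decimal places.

37.12 hours

Mon: 09:41–19:39 = 9 h 58 min; less 60 min break → 8 h 58 min
Tue: 07:30–15:24 = 7 h 54 min; less 60 min break → 6 h 54 min
Wed: 10:17–22:06 = 11 h 49 min; less 60 min break → 10 h 49 min
Thu: 06:09–17:35 = 11 h 26 min; less 60 min break → 10 h 26 min
Total: 8 h 58 min + 6 h 54 min + 10 h 49 min + 10 h 26 min = 37 h 7 min.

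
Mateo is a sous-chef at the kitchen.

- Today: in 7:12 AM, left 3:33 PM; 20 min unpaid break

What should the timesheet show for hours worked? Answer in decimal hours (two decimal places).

8.02 hours

Today: 7:12 AM–3:33 PM = 8 h 21 min; less 20 min break → 8 h 1 min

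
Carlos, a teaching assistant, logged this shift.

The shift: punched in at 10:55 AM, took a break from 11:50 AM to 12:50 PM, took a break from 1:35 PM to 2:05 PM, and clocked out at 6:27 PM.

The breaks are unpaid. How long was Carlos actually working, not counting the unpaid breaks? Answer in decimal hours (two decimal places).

6.03 hours

The shift: 10:55 AM–6:27 PM = 7 h 32 min; less 90 min break → 6 h 2 min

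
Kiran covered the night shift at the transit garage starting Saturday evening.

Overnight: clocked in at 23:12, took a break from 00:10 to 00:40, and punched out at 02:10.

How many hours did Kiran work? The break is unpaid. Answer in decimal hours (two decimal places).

2.47 hours

Overnight: 23:12 → midnight = 0 h 48 min; midnight → 02:10 = 2 h 10 min; span 2 h 58 min; less 30 min break → 2 h 28 min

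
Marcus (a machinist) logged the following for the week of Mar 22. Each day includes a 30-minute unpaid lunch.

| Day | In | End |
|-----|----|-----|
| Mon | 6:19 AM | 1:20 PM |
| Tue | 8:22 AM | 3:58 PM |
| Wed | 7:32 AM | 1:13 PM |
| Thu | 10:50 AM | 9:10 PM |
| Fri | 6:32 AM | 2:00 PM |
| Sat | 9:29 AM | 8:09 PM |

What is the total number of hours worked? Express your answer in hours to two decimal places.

Mon: 6:19 AM–1:20 PM = 7 h 1 min; less 30 min break → 6 h 31 min
Tue: 8:22 AM–3:58 PM = 7 h 36 min; less 30 min break → 7 h 6 min
Wed: 7:32 AM–1:13 PM = 5 h 41 min; less 30 min break → 5 h 11 min
Thu: 10:50 AM–9:10 PM = 10 h 20 min; less 30 min break → 9 h 50 min
Fri: 6:32 AM–2:00 PM = 7 h 28 min; less 30 min break → 6 h 58 min
Sat: 9:29 AM–8:09 PM = 10 h 40 min; less 30 min break → 10 h 10 min
Total: 6 h 31 min + 7 h 6 min + 5 h 11 min + 9 h 50 min + 6 h 58 min + 10 h 10 min = 45 h 46 min.

45.77 hours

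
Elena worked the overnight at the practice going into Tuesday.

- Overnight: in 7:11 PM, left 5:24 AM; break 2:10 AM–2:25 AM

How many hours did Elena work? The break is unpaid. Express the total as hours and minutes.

Overnight: 7:11 PM → midnight = 4 h 49 min; midnight → 5:24 AM = 5 h 24 min; span 10 h 13 min; less 15 min break → 9 h 58 min

9 h 58 min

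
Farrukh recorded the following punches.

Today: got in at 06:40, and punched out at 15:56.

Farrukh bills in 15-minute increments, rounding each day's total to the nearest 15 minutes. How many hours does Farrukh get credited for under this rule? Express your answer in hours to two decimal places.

Today: 06:40–15:56 = 9 h 16 min → rounds to 9 h 15 min

9.25 hours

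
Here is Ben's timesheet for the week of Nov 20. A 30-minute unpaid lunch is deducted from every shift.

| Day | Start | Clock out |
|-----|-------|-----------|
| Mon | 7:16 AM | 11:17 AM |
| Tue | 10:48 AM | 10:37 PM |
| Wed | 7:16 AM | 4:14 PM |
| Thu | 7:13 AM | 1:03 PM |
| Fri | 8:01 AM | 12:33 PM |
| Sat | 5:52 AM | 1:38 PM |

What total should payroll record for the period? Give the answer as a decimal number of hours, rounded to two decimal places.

39.93 hours

Mon: 7:16 AM–11:17 AM = 4 h 1 min; less 30 min break → 3 h 31 min
Tue: 10:48 AM–10:37 PM = 11 h 49 min; less 30 min break → 11 h 19 min
Wed: 7:16 AM–4:14 PM = 8 h 58 min; less 30 min break → 8 h 28 min
Thu: 7:13 AM–1:03 PM = 5 h 50 min; less 30 min break → 5 h 20 min
Fri: 8:01 AM–12:33 PM = 4 h 32 min; less 30 min break → 4 h 2 min
Sat: 5:52 AM–1:38 PM = 7 h 46 min; less 30 min break → 7 h 16 min
Total: 3 h 31 min + 11 h 19 min + 8 h 28 min + 5 h 20 min + 4 h 2 min + 7 h 16 min = 39 h 56 min.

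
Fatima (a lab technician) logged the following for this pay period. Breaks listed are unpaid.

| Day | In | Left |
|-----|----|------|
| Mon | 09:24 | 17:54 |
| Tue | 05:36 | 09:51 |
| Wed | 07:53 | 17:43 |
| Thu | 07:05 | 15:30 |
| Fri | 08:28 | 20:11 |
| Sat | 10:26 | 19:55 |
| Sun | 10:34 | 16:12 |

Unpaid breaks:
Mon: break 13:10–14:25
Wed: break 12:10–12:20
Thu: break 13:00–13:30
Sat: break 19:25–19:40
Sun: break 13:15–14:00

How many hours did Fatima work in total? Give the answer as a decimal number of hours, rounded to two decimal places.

Mon: 09:24–17:54 = 8 h 30 min; less 75 min break → 7 h 15 min
Tue: 05:36–09:51 = 4 h 15 min
Wed: 07:53–17:43 = 9 h 50 min; less 10 min break → 9 h 40 min
Thu: 07:05–15:30 = 8 h 25 min; less 30 min break → 7 h 55 min
Fri: 08:28–20:11 = 11 h 43 min
Sat: 10:26–19:55 = 9 h 29 min; less 15 min break → 9 h 14 min
Sun: 10:34–16:12 = 5 h 38 min; less 45 min break → 4 h 53 min
Total: 7 h 15 min + 4 h 15 min + 9 h 40 min + 7 h 55 min + 11 h 43 min + 9 h 14 min + 4 h 53 min = 54 h 55 min.

54.92 hours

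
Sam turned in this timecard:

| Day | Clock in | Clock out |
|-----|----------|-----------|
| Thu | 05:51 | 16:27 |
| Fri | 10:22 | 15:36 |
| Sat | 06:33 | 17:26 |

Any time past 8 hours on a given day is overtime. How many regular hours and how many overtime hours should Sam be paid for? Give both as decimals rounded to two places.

Thu: 05:51–16:27 = 10 h 36 min
Fri: 10:22–15:36 = 5 h 14 min
Sat: 06:33–17:26 = 10 h 53 min
Thu reg 8 h 0 min / OT 2 h 36 min; Fri reg 5 h 14 min / OT 0 h 0 min; Sat reg 8 h 0 min / OT 2 h 53 min.
Totals: regular 21 h 14 min, overtime 5 h 29 min.

Regular 21.23 hours, overtime 5.48 hours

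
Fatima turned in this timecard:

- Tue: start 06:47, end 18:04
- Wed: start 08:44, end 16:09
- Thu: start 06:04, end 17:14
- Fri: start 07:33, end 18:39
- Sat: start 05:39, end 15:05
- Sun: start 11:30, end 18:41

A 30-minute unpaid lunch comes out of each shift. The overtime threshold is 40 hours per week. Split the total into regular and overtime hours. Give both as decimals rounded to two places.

Tue: 06:47–18:04 = 11 h 17 min; less 30 min break → 10 h 47 min
Wed: 08:44–16:09 = 7 h 25 min; less 30 min break → 6 h 55 min
Thu: 06:04–17:14 = 11 h 10 min; less 30 min break → 10 h 40 min
Fri: 07:33–18:39 = 11 h 6 min; less 30 min break → 10 h 36 min
Sat: 05:39–15:05 = 9 h 26 min; less 30 min break → 8 h 56 min
Sun: 11:30–18:41 = 7 h 11 min; less 30 min break → 6 h 41 min
Total worked: 54 h 35 min = 54.58 h.
Threshold 40 h → overtime 14 h 35 min, regular 40 h 0 min.

Regular 40.00 hours, overtime 14.58 hours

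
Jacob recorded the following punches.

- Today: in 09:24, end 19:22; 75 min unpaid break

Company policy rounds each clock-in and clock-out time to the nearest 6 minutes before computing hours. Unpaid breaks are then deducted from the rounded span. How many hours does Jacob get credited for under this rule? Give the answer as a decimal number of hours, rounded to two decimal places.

8.75 hours

Today: in 09:24→09:24, out 19:22→19:24; 10 h 0 min − 75 min = 8 h 45 min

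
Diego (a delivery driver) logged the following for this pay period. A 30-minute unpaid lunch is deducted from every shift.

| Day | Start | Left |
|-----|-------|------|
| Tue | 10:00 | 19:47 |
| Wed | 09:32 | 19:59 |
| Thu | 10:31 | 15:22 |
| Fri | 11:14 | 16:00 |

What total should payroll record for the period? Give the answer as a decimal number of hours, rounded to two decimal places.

27.85 hours

Tue: 10:00–19:47 = 9 h 47 min; less 30 min break → 9 h 17 min
Wed: 09:32–19:59 = 10 h 27 min; less 30 min break → 9 h 57 min
Thu: 10:31–15:22 = 4 h 51 min; less 30 min break → 4 h 21 min
Fri: 11:14–16:00 = 4 h 46 min; less 30 min break → 4 h 16 min
Total: 9 h 17 min + 9 h 57 min + 4 h 21 min + 4 h 16 min = 27 h 51 min.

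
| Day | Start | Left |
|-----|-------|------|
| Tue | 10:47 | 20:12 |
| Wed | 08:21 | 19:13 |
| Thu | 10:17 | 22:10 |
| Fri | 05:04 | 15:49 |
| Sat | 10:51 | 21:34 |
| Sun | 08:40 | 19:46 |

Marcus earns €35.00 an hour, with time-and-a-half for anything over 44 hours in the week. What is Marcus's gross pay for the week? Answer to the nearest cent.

Tue: 10:47–20:12 = 9 h 25 min
Wed: 08:21–19:13 = 10 h 52 min
Thu: 10:17–22:10 = 11 h 53 min
Fri: 05:04–15:49 = 10 h 45 min
Sat: 10:51–21:34 = 10 h 43 min
Sun: 08:40–19:46 = 11 h 6 min
Total worked: 64 h 44 min = 3884 min.
Regular 44 h 0 min = 2640 min at €35.00/h; overtime 20 h 44 min = 1244 min at €52.50/h.
Pay = (2640 × €35.00 + 1244 × €52.50) ÷ 60 = €2628.50.

€2628.50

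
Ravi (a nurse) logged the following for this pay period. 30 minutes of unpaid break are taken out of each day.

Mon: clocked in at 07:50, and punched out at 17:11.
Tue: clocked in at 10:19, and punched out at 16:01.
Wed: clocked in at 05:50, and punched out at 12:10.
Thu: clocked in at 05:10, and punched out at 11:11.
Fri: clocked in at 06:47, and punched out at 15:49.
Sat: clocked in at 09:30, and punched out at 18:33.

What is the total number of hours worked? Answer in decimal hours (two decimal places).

42.48 hours

Mon: 07:50–17:11 = 9 h 21 min; less 30 min break → 8 h 51 min
Tue: 10:19–16:01 = 5 h 42 min; less 30 min break → 5 h 12 min
Wed: 05:50–12:10 = 6 h 20 min; less 30 min break → 5 h 50 min
Thu: 05:10–11:11 = 6 h 1 min; less 30 min break → 5 h 31 min
Fri: 06:47–15:49 = 9 h 2 min; less 30 min break → 8 h 32 min
Sat: 09:30–18:33 = 9 h 3 min; less 30 min break → 8 h 33 min
Total: 8 h 51 min + 5 h 12 min + 5 h 50 min + 5 h 31 min + 8 h 32 min + 8 h 33 min = 42 h 29 min.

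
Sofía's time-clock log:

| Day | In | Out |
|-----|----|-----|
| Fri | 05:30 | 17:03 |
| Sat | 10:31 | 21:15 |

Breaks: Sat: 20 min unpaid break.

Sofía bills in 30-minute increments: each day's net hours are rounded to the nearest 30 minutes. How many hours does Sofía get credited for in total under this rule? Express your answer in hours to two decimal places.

22.00 hours

Fri: 05:30–17:03 = 11 h 33 min → rounds to 11 h 30 min
Sat: 10:31–21:15 = 10 h 44 min − 20 min = 10 h 24 min → rounds to 10 h 30 min
Total credited: 22 h 0 min.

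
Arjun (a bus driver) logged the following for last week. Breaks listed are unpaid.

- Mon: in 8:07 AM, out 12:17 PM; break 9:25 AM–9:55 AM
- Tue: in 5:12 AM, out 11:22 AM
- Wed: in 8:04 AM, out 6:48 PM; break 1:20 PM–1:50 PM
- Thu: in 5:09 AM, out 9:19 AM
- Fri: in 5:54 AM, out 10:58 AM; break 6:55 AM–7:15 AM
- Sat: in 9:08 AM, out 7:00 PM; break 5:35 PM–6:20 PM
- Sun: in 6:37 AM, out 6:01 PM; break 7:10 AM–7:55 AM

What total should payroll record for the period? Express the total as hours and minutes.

48 h 44 min

Mon: 8:07 AM–12:17 PM = 4 h 10 min; less 30 min break → 3 h 40 min
Tue: 5:12 AM–11:22 AM = 6 h 10 min
Wed: 8:04 AM–6:48 PM = 10 h 44 min; less 30 min break → 10 h 14 min
Thu: 5:09 AM–9:19 AM = 4 h 10 min
Fri: 5:54 AM–10:58 AM = 5 h 4 min; less 20 min break → 4 h 44 min
Sat: 9:08 AM–7:00 PM = 9 h 52 min; less 45 min break → 9 h 7 min
Sun: 6:37 AM–6:01 PM = 11 h 24 min; less 45 min break → 10 h 39 min
Total: 3 h 40 min + 6 h 10 min + 10 h 14 min + 4 h 10 min + 4 h 44 min + 9 h 7 min + 10 h 39 min = 48 h 44 min.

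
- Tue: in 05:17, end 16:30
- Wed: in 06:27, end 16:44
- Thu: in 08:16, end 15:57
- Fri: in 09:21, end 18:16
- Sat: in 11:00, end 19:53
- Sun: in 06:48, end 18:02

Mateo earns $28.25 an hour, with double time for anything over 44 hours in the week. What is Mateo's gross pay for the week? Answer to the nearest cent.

Tue: 05:17–16:30 = 11 h 13 min
Wed: 06:27–16:44 = 10 h 17 min
Thu: 08:16–15:57 = 7 h 41 min
Fri: 09:21–18:16 = 8 h 55 min
Sat: 11:00–19:53 = 8 h 53 min
Sun: 06:48–18:02 = 11 h 14 min
Total worked: 58 h 13 min = 3493 min.
Regular 44 h 0 min = 2640 min at $28.25/h; overtime 14 h 13 min = 853 min at $56.50/h.
Pay = (2640 × $28.25 + 853 × $56.50) ÷ 60 = $2046.24.

$2046.24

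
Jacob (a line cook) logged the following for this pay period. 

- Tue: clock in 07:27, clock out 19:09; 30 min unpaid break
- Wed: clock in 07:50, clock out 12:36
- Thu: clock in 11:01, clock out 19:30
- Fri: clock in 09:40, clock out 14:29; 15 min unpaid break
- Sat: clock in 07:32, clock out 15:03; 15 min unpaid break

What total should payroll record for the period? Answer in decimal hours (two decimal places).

Tue: 07:27–19:09 = 11 h 42 min; less 30 min break → 11 h 12 min
Wed: 07:50–12:36 = 4 h 46 min
Thu: 11:01–19:30 = 8 h 29 min
Fri: 09:40–14:29 = 4 h 49 min; less 15 min break → 4 h 34 min
Sat: 07:32–15:03 = 7 h 31 min; less 15 min break → 7 h 16 min
Total: 11 h 12 min + 4 h 46 min + 8 h 29 min + 4 h 34 min + 7 h 16 min = 36 h 17 min.

36.28 hours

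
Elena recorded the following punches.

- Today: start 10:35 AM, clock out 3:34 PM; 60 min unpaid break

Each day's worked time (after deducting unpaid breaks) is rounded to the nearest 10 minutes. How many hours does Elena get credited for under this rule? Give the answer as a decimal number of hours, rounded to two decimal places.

Today: 10:35 AM–3:34 PM = 4 h 59 min − 60 min = 3 h 59 min → rounds to 4 h 0 min

4.00 hours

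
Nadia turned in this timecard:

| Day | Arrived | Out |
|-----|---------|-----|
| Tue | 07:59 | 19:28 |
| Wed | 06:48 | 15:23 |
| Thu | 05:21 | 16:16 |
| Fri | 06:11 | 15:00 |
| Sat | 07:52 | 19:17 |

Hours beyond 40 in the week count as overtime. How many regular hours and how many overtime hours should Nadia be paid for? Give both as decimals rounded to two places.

Regular 40.00 hours, overtime 11.22 hours

Tue: 07:59–19:28 = 11 h 29 min
Wed: 06:48–15:23 = 8 h 35 min
Thu: 05:21–16:16 = 10 h 55 min
Fri: 06:11–15:00 = 8 h 49 min
Sat: 07:52–19:17 = 11 h 25 min
Total worked: 51 h 13 min = 51.22 h.
Threshold 40 h → overtime 11 h 13 min, regular 40 h 0 min.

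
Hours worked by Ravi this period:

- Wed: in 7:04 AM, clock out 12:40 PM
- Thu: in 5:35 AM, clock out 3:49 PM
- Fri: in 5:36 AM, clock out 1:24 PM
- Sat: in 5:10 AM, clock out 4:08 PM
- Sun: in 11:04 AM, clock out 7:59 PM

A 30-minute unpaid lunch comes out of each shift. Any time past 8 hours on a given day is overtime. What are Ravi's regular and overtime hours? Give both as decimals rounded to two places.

Wed: 7:04 AM–12:40 PM = 5 h 36 min; less 30 min break → 5 h 6 min
Thu: 5:35 AM–3:49 PM = 10 h 14 min; less 30 min break → 9 h 44 min
Fri: 5:36 AM–1:24 PM = 7 h 48 min; less 30 min break → 7 h 18 min
Sat: 5:10 AM–4:08 PM = 10 h 58 min; less 30 min break → 10 h 28 min
Sun: 11:04 AM–7:59 PM = 8 h 55 min; less 30 min break → 8 h 25 min
Wed reg 5 h 6 min / OT 0 h 0 min; Thu reg 8 h 0 min / OT 1 h 44 min; Fri reg 7 h 18 min / OT 0 h 0 min; Sat reg 8 h 0 min / OT 2 h 28 min; Sun reg 8 h 0 min / OT 0 h 25 min.
Totals: regular 36 h 24 min, overtime 4 h 37 min.

Regular 36.40 hours, overtime 4.62 hours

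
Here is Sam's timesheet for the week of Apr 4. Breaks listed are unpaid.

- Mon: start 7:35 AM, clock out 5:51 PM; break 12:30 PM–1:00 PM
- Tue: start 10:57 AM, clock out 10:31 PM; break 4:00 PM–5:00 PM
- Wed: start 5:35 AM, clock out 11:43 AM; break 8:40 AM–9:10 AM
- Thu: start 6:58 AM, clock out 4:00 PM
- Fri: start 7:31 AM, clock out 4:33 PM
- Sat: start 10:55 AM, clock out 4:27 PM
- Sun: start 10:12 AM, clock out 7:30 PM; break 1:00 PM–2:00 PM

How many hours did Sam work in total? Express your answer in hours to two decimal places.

Mon: 7:35 AM–5:51 PM = 10 h 16 min; less 30 min break → 9 h 46 min
Tue: 10:57 AM–10:31 PM = 11 h 34 min; less 60 min break → 10 h 34 min
Wed: 5:35 AM–11:43 AM = 6 h 8 min; less 30 min break → 5 h 38 min
Thu: 6:58 AM–4:00 PM = 9 h 2 min
Fri: 7:31 AM–4:33 PM = 9 h 2 min
Sat: 10:55 AM–4:27 PM = 5 h 32 min
Sun: 10:12 AM–7:30 PM = 9 h 18 min; less 60 min break → 8 h 18 min
Total: 9 h 46 min + 10 h 34 min + 5 h 38 min + 9 h 2 min + 9 h 2 min + 5 h 32 min + 8 h 18 min = 57 h 52 min.

57.87 hours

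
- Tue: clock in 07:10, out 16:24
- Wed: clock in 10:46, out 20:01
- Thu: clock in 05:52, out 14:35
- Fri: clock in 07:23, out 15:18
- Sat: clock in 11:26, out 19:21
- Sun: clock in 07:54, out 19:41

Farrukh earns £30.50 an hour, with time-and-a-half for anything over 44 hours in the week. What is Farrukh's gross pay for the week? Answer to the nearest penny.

Tue: 07:10–16:24 = 9 h 14 min
Wed: 10:46–20:01 = 9 h 15 min
Thu: 05:52–14:35 = 8 h 43 min
Fri: 07:23–15:18 = 7 h 55 min
Sat: 11:26–19:21 = 7 h 55 min
Sun: 07:54–19:41 = 11 h 47 min
Total worked: 54 h 49 min = 3289 min.
Regular 44 h 0 min = 2640 min at £30.50/h; overtime 10 h 49 min = 649 min at £45.75/h.
Pay = (2640 × £30.50 + 649 × £45.75) ÷ 60 = £1836.86.

£1836.86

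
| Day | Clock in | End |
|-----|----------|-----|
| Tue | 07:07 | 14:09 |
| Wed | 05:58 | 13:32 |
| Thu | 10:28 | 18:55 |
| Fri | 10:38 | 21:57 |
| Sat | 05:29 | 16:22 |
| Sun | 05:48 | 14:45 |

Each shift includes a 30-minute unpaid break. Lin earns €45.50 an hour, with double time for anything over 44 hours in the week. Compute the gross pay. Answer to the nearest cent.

€2657.20

Tue: 07:07–14:09 = 7 h 2 min; less 30 min break → 6 h 32 min
Wed: 05:58–13:32 = 7 h 34 min; less 30 min break → 7 h 4 min
Thu: 10:28–18:55 = 8 h 27 min; less 30 min break → 7 h 57 min
Fri: 10:38–21:57 = 11 h 19 min; less 30 min break → 10 h 49 min
Sat: 05:29–16:22 = 10 h 53 min; less 30 min break → 10 h 23 min
Sun: 05:48–14:45 = 8 h 57 min; less 30 min break → 8 h 27 min
Total worked: 51 h 12 min = 3072 min.
Regular 44 h 0 min = 2640 min at €45.50/h; overtime 7 h 12 min = 432 min at €91.00/h.
Pay = (2640 × €45.50 + 432 × €91.00) ÷ 60 = €2657.20.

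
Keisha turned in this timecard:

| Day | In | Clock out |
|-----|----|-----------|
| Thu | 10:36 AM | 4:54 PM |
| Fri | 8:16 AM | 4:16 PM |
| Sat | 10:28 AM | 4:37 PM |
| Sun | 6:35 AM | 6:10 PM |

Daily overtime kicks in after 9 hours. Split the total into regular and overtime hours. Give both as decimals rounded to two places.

Thu: 10:36 AM–4:54 PM = 6 h 18 min
Fri: 8:16 AM–4:16 PM = 8 h 0 min
Sat: 10:28 AM–4:37 PM = 6 h 9 min
Sun: 6:35 AM–6:10 PM = 11 h 35 min
Thu reg 6 h 18 min / OT 0 h 0 min; Fri reg 8 h 0 min / OT 0 h 0 min; Sat reg 6 h 9 min / OT 0 h 0 min; Sun reg 9 h 0 min / OT 2 h 35 min.
Totals: regular 29 h 27 min, overtime 2 h 35 min.

Regular 29.45 hours, overtime 2.58 hours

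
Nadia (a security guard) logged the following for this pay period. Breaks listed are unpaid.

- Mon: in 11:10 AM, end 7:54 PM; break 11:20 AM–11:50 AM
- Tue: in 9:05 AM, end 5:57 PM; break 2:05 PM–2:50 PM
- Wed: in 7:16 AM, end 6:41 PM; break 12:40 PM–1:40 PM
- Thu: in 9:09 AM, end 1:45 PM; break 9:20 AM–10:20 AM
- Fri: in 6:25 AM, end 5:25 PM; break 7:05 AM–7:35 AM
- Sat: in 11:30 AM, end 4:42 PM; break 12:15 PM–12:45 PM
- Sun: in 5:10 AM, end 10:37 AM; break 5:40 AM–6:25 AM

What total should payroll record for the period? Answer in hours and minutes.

50 h 16 min

Mon: 11:10 AM–7:54 PM = 8 h 44 min; less 30 min break → 8 h 14 min
Tue: 9:05 AM–5:57 PM = 8 h 52 min; less 45 min break → 8 h 7 min
Wed: 7:16 AM–6:41 PM = 11 h 25 min; less 60 min break → 10 h 25 min
Thu: 9:09 AM–1:45 PM = 4 h 36 min; less 60 min break → 3 h 36 min
Fri: 6:25 AM–5:25 PM = 11 h 0 min; less 30 min break → 10 h 30 min
Sat: 11:30 AM–4:42 PM = 5 h 12 min; less 30 min break → 4 h 42 min
Sun: 5:10 AM–10:37 AM = 5 h 27 min; less 45 min break → 4 h 42 min
Total: 8 h 14 min + 8 h 7 min + 10 h 25 min + 3 h 36 min + 10 h 30 min + 4 h 42 min + 4 h 42 min = 50 h 16 min.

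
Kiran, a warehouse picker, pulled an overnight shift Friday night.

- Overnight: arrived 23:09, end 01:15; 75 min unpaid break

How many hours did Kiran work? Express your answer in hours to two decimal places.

0.85 hours

Overnight: 23:09 → midnight = 0 h 51 min; midnight → 01:15 = 1 h 15 min; span 2 h 6 min; less 75 min break → 0 h 51 min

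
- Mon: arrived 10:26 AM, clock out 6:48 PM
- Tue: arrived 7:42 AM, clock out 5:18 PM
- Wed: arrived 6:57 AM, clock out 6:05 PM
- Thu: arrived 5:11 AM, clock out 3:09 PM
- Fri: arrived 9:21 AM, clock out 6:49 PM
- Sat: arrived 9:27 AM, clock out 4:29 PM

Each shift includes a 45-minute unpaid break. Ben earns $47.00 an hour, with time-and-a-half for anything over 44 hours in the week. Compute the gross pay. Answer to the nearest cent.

Mon: 10:26 AM–6:48 PM = 8 h 22 min; less 45 min break → 7 h 37 min
Tue: 7:42 AM–5:18 PM = 9 h 36 min; less 45 min break → 8 h 51 min
Wed: 6:57 AM–6:05 PM = 11 h 8 min; less 45 min break → 10 h 23 min
Thu: 5:11 AM–3:09 PM = 9 h 58 min; less 45 min break → 9 h 13 min
Fri: 9:21 AM–6:49 PM = 9 h 28 min; less 45 min break → 8 h 43 min
Sat: 9:27 AM–4:29 PM = 7 h 2 min; less 45 min break → 6 h 17 min
Total worked: 51 h 4 min = 3064 min.
Regular 44 h 0 min = 2640 min at $47.00/h; overtime 7 h 4 min = 424 min at $70.50/h.
Pay = (2640 × $47.00 + 424 × $70.50) ÷ 60 = $2566.20.

$2566.20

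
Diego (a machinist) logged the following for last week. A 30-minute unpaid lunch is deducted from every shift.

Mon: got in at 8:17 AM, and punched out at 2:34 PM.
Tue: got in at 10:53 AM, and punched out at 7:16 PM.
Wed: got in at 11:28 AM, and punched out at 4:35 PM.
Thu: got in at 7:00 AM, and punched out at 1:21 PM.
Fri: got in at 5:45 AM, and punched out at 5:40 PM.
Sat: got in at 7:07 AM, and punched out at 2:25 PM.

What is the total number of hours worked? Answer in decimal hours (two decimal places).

42.35 hours

Mon: 8:17 AM–2:34 PM = 6 h 17 min; less 30 min break → 5 h 47 min
Tue: 10:53 AM–7:16 PM = 8 h 23 min; less 30 min break → 7 h 53 min
Wed: 11:28 AM–4:35 PM = 5 h 7 min; less 30 min break → 4 h 37 min
Thu: 7:00 AM–1:21 PM = 6 h 21 min; less 30 min break → 5 h 51 min
Fri: 5:45 AM–5:40 PM = 11 h 55 min; less 30 min break → 11 h 25 min
Sat: 7:07 AM–2:25 PM = 7 h 18 min; less 30 min break → 6 h 48 min
Total: 5 h 47 min + 7 h 53 min + 4 h 37 min + 5 h 51 min + 11 h 25 min + 6 h 48 min = 42 h 21 min.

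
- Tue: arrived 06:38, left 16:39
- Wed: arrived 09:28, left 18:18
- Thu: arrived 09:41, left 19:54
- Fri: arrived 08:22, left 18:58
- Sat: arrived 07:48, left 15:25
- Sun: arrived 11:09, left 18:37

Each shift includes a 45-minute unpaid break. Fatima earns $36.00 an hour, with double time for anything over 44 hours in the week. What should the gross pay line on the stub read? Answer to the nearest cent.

Tue: 06:38–16:39 = 10 h 1 min; less 45 min break → 9 h 16 min
Wed: 09:28–18:18 = 8 h 50 min; less 45 min break → 8 h 5 min
Thu: 09:41–19:54 = 10 h 13 min; less 45 min break → 9 h 28 min
Fri: 08:22–18:58 = 10 h 36 min; less 45 min break → 9 h 51 min
Sat: 07:48–15:25 = 7 h 37 min; less 45 min break → 6 h 52 min
Sun: 11:09–18:37 = 7 h 28 min; less 45 min break → 6 h 43 min
Total worked: 50 h 15 min = 3015 min.
Regular 44 h 0 min = 2640 min at $36.00/h; overtime 6 h 15 min = 375 min at $72.00/h.
Pay = (2640 × $36.00 + 375 × $72.00) ÷ 60 = $2034.00.

$2034.00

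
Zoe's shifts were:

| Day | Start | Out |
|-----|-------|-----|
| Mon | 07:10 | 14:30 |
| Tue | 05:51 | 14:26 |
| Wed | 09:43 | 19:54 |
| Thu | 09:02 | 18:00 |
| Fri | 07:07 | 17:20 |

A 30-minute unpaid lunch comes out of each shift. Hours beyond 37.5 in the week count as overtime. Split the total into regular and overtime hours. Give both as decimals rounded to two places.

Regular 37.50 hours, overtime 5.28 hours

Mon: 07:10–14:30 = 7 h 20 min; less 30 min break → 6 h 50 min
Tue: 05:51–14:26 = 8 h 35 min; less 30 min break → 8 h 5 min
Wed: 09:43–19:54 = 10 h 11 min; less 30 min break → 9 h 41 min
Thu: 09:02–18:00 = 8 h 58 min; less 30 min break → 8 h 28 min
Fri: 07:07–17:20 = 10 h 13 min; less 30 min break → 9 h 43 min
Total worked: 42 h 47 min = 42.78 h.
Threshold 37.5 h → overtime 5 h 17 min, regular 37 h 30 min.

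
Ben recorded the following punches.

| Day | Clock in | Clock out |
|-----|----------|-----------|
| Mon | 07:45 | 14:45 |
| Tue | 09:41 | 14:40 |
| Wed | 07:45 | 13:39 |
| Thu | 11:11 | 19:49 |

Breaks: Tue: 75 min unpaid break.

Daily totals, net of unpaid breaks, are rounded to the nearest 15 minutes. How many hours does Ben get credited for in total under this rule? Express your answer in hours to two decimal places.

Mon: 07:45–14:45 = 7 h 0 min → rounds to 7 h 0 min
Tue: 09:41–14:40 = 4 h 59 min − 75 min = 3 h 44 min → rounds to 3 h 45 min
Wed: 07:45–13:39 = 5 h 54 min → rounds to 6 h 0 min
Thu: 11:11–19:49 = 8 h 38 min → rounds to 8 h 45 min
Total credited: 25 h 30 min.

25.50 hours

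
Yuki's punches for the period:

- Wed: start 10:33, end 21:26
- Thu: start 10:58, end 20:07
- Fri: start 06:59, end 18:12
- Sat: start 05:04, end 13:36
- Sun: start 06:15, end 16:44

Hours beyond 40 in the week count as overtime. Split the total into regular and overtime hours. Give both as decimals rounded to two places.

Wed: 10:33–21:26 = 10 h 53 min
Thu: 10:58–20:07 = 9 h 9 min
Fri: 06:59–18:12 = 11 h 13 min
Sat: 05:04–13:36 = 8 h 32 min
Sun: 06:15–16:44 = 10 h 29 min
Total worked: 50 h 16 min = 50.27 h.
Threshold 40 h → overtime 10 h 16 min, regular 40 h 0 min.

Regular 40.00 hours, overtime 10.27 hours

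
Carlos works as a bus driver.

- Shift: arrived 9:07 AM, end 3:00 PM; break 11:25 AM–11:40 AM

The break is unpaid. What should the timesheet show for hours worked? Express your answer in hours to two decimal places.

Shift: 9:07 AM–3:00 PM = 5 h 53 min; less 15 min break → 5 h 38 min

5.63 hours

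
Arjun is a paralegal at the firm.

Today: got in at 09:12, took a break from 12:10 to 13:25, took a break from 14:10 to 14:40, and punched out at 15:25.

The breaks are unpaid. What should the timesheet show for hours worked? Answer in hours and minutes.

Today: 09:12–15:25 = 6 h 13 min; less 105 min break → 4 h 28 min

4 h 28 min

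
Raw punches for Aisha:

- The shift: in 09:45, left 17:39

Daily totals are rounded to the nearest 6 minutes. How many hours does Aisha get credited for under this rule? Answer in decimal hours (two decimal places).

The shift: 09:45–17:39 = 7 h 54 min → rounds to 7 h 54 min

7.90 hours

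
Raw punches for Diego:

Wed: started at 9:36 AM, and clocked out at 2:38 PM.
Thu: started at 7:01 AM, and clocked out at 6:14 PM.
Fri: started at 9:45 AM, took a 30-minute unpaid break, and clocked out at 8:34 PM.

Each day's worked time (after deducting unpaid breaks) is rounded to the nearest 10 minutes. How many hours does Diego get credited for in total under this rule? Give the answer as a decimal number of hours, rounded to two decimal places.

Wed: 9:36 AM–2:38 PM = 5 h 2 min → rounds to 5 h 0 min
Thu: 7:01 AM–6:14 PM = 11 h 13 min → rounds to 11 h 10 min
Fri: 9:45 AM–8:34 PM = 10 h 49 min − 30 min = 10 h 19 min → rounds to 10 h 20 min
Total credited: 26 h 30 min.

26.50 hours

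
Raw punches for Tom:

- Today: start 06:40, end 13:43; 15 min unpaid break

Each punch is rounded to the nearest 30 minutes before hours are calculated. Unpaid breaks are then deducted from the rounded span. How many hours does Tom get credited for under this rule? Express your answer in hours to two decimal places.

6.75 hours

Today: in 06:40→06:30, out 13:43→13:30; 7 h 0 min − 15 min = 6 h 45 min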